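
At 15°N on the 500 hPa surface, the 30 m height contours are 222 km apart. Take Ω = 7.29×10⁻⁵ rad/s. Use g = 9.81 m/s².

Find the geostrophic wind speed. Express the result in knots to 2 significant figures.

Coriolis parameter at 15°N:
f = 2Ω sin φ = 2 × 7.29×10⁻⁵ × sin 15° = 3.77×10⁻⁵ s⁻¹
Height gradient: |∂Z/∂n| = 30 m / 222000 m = 1.35×10⁻⁴
On a pressure surface, geostrophic balance gives V_g = (g/f)|∂Z/∂n|:
V_g = 9.81 × 1.35×10⁻⁴ / 3.77×10⁻⁵ = 35.1 m/s
Converting: 35.1 m/s × 1.944 = 68 knots

68 knots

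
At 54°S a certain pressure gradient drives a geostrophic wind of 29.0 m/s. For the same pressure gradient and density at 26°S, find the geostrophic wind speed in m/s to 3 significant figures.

53.5 m/s

With the same pressure gradient and density, V_g ∝ 1/f ∝ 1/sin φ.
V₂ = V₁ · sin φ₁ / sin φ₂ = 29.0 × sin 54° / sin 26°
V₂ = 29.0 × 0.8090/0.4384 = 53.5 m/s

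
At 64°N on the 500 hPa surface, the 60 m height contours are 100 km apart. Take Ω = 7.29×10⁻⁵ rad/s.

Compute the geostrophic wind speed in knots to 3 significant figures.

Coriolis parameter at 64°N:
f = 2Ω sin φ = 2 × 7.29×10⁻⁵ × sin 64° = 1.31×10⁻⁴ s⁻¹
Height gradient: |∂Z/∂n| = 60 m / 100000 m = 6.00×10⁻⁴
On a pressure surface, geostrophic balance gives V_g = (g/f)|∂Z/∂n|:
V_g = 9.81 × 6.00×10⁻⁴ / 1.31×10⁻⁴ = 44.9 m/s
Converting: 44.9 m/s × 1.944 = 87.3 knots

87.3 knots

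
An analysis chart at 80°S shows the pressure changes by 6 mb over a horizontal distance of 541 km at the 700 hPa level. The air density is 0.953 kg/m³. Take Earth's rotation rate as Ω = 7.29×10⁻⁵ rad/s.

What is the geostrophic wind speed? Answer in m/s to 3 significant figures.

8.10 m/s

Coriolis parameter at 80°S:
f = 2Ω sin φ = 2 × 7.29×10⁻⁵ × sin 80° = 1.44×10⁻⁴ s⁻¹
Pressure gradient: |∂P/∂n| = 600 Pa / 541000 m = 1.11×10⁻³ Pa/m
Geostrophic balance (pressure-gradient force = Coriolis force):
V_g = (1/(fρ)) |∂P/∂n| = 1.11×10⁻³ / (1.44×10⁻⁴ × 0.953) = 8.10 m/s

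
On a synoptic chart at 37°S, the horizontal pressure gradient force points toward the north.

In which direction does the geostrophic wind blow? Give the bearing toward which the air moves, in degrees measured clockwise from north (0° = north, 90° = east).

270°

The pressure-gradient force points toward the north (bearing 000°).
Geostrophic balance: in the Southern Hemisphere the Coriolis force deflects motion to the left, so the geostrophic wind blows 90° to the left of the pressure-gradient force (low pressure on the right).
Rotating 000° by 90° counterclockwise gives 270° — the wind blows toward the west.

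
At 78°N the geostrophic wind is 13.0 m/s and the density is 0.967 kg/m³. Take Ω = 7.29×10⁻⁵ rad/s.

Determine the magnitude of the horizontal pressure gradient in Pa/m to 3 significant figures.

1.79×10⁻³ Pa/m

Coriolis parameter at 78°N:
f = 2Ω sin φ = 2 × 7.29×10⁻⁵ × sin 78° = 1.43×10⁻⁴ s⁻¹
Geostrophic balance rearranged: |∂P/∂n| = f ρ V_g
|∂P/∂n| = 1.43×10⁻⁴ × 0.967 × 13.0 = 1.79×10⁻³ Pa/m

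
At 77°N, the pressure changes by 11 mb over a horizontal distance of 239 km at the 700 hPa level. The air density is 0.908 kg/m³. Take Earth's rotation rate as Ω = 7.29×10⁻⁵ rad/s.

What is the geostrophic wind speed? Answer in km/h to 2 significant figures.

Coriolis parameter at 77°N:
f = 2Ω sin φ = 2 × 7.29×10⁻⁵ × sin 77° = 1.42×10⁻⁴ s⁻¹
Pressure gradient: |∂P/∂n| = 1100 Pa / 239000 m = 4.60×10⁻³ Pa/m
Geostrophic balance (pressure-gradient force = Coriolis force):
V_g = (1/(fρ)) |∂P/∂n| = 4.60×10⁻³ / (1.42×10⁻⁴ × 0.908) = 35.7 m/s
Converting: 35.7 m/s × 3.6 = 130 km/h

130 km/h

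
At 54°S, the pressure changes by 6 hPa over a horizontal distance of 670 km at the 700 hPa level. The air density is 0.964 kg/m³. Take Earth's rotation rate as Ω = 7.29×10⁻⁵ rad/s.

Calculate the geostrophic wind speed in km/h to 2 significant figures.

28 km/h

Coriolis parameter at 54°S:
f = 2Ω sin φ = 2 × 7.29×10⁻⁵ × sin 54° = 1.18×10⁻⁴ s⁻¹
Pressure gradient: |∂P/∂n| = 600 Pa / 670000 m = 8.96×10⁻⁴ Pa/m
Geostrophic balance (pressure-gradient force = Coriolis force):
V_g = (1/(fρ)) |∂P/∂n| = 8.96×10⁻⁴ / (1.18×10⁻⁴ × 0.964) = 7.88 m/s
Converting: 7.88 m/s × 3.6 = 28 km/h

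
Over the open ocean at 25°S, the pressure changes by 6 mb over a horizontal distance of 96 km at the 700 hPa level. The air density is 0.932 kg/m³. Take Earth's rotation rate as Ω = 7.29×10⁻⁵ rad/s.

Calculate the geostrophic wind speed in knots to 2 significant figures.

210 knots

Coriolis parameter at 25°S:
f = 2Ω sin φ = 2 × 7.29×10⁻⁵ × sin 25° = 6.16×10⁻⁵ s⁻¹
Pressure gradient: |∂P/∂n| = 600 Pa / 96000 m = 6.25×10⁻³ Pa/m
Geostrophic balance (pressure-gradient force = Coriolis force):
V_g = (1/(fρ)) |∂P/∂n| = 6.25×10⁻³ / (6.16×10⁻⁵ × 0.932) = 109 m/s
Converting: 109 m/s × 1.944 = 210 knots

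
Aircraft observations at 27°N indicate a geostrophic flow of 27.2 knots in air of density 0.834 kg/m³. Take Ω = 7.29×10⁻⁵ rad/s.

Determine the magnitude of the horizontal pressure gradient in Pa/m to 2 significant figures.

7.7×10⁻⁴ Pa/m

Coriolis parameter at 27°N:
f = 2Ω sin φ = 2 × 7.29×10⁻⁵ × sin 27° = 6.62×10⁻⁵ s⁻¹
Wind speed in SI: 27.2 knots = 14.0 m/s
Geostrophic balance rearranged: |∂P/∂n| = f ρ V_g
|∂P/∂n| = 6.62×10⁻⁵ × 0.834 × 14.0 = 7.72×10⁻⁴ Pa/m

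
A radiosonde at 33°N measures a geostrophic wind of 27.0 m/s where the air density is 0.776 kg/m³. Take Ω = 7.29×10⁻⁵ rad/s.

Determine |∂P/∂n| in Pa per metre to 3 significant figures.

1.66×10⁻³ Pa/m

Coriolis parameter at 33°N:
f = 2Ω sin φ = 2 × 7.29×10⁻⁵ × sin 33° = 7.94×10⁻⁵ s⁻¹
Geostrophic balance rearranged: |∂P/∂n| = f ρ V_g
|∂P/∂n| = 7.94×10⁻⁵ × 0.776 × 27.0 = 1.66×10⁻³ Pa/m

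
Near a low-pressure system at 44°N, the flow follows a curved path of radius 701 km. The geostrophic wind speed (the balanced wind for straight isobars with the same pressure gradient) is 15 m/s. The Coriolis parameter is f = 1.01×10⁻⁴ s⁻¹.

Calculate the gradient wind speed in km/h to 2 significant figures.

46 km/h

Around a low, centrifugal force acts outward with Coriolis, so pressure-gradient force balances both:
(1/ρ)|∂P/∂n| = fV + V²/R  →  V² + fR·V − fR·V_g = 0
With fR = 1.01×10⁻⁴ × 701×10³ m = 70.8 m/s:
V = [−fR + √((fR)² + 4 fR V_g)]/2 = [−70.8 + √(70.8² + 4×70.8×15)]/2 = 12.7 m/s
Subgeostrophic (V < V_g = 15 m/s), as expected around a low.
Converting: 12.7 m/s × 3.6 = 46 km/h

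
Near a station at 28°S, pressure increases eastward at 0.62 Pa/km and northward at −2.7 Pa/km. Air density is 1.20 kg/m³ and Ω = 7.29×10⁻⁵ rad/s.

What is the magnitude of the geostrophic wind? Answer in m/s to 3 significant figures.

33.7 m/s

Coriolis parameter at 28°S:
f = 2Ω sin φ = 2 × 7.29×10⁻⁵ × sin 28° = 6.84×10⁻⁵ s⁻¹
In the Southern Hemisphere f is negative: f = −6.84×10⁻⁵ s⁻¹.
Component geostrophic relations (x east, y north):
u_g = −(1/(fρ)) ∂P/∂y,  v_g = (1/(fρ)) ∂P/∂x
u_g = −(−2.7×10⁻³)/(−6.84×10⁻⁵ × 1.20) = −32.9 m/s;  v_g = (0.62×10⁻³)/(−6.84×10⁻⁵ × 1.20) = −7.55 m/s
|V_g| = √(u_g² + v_g²) = 33.7 m/s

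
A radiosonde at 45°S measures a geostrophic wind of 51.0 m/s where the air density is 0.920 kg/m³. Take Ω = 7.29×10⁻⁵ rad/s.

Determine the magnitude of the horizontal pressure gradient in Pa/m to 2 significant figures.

4.8×10⁻³ Pa/m

Coriolis parameter at 45°S:
f = 2Ω sin φ = 2 × 7.29×10⁻⁵ × sin 45° = 1.03×10⁻⁴ s⁻¹
Geostrophic balance rearranged: |∂P/∂n| = f ρ V_g
|∂P/∂n| = 1.03×10⁻⁴ × 0.920 × 51.0 = 4.84×10⁻³ Pa/m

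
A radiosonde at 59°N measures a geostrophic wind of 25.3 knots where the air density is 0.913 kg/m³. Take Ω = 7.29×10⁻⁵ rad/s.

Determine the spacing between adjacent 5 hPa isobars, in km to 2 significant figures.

Coriolis parameter at 59°N:
f = 2Ω sin φ = 2 × 7.29×10⁻⁵ × sin 59° = 1.25×10⁻⁴ s⁻¹
Wind speed in SI: 25.3 knots = 13.0 m/s
Geostrophic balance rearranged: |∂P/∂n| = f ρ V_g
|∂P/∂n| = 1.25×10⁻⁴ × 0.913 × 13.0 = 1.49×10⁻³ Pa/m
Isobar spacing: Δn = ΔP/|∂P/∂n| = 500 Pa / 1.49×10⁻³ Pa/m = 336680 m ≈ 340 km

340 km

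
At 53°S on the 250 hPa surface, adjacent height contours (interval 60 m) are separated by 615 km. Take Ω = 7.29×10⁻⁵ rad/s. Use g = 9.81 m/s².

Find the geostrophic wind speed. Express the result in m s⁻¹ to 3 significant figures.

8.22 m s⁻¹

Coriolis parameter at 53°S:
f = 2Ω sin φ = 2 × 7.29×10⁻⁵ × sin 53° = 1.16×10⁻⁴ s⁻¹
Height gradient: |∂Z/∂n| = 60 m / 615000 m = 9.76×10⁻⁵
On a pressure surface, geostrophic balance gives V_g = (g/f)|∂Z/∂n|:
V_g = 9.81 × 9.76×10⁻⁵ / 1.16×10⁻⁴ = 8.22 m/s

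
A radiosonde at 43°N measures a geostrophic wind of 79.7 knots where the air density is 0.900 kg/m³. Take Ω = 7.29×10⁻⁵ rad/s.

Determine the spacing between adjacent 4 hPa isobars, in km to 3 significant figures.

Coriolis parameter at 43°N:
f = 2Ω sin φ = 2 × 7.29×10⁻⁵ × sin 43° = 9.94×10⁻⁵ s⁻¹
Wind speed in SI: 79.7 knots = 41.0 m/s
Geostrophic balance rearranged: |∂P/∂n| = f ρ V_g
|∂P/∂n| = 9.94×10⁻⁵ × 0.900 × 41.0 = 3.67×10⁻³ Pa/m
Isobar spacing: Δn = ΔP/|∂P/∂n| = 400 Pa / 3.67×10⁻³ Pa/m = 109013 m ≈ 109 km

109 km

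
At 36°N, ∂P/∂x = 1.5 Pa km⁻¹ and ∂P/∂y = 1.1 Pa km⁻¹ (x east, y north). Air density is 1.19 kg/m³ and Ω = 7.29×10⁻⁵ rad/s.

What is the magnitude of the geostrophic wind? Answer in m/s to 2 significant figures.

Coriolis parameter at 36°N:
f = 2Ω sin φ = 2 × 7.29×10⁻⁵ × sin 36° = 8.57×10⁻⁵ s⁻¹
Component geostrophic relations (x east, y north):
u_g = −(1/(fρ)) ∂P/∂y,  v_g = (1/(fρ)) ∂P/∂x
u_g = −(1.1×10⁻³)/(8.57×10⁻⁵ × 1.19) = −10.8 m/s;  v_g = (1.5×10⁻³)/(8.57×10⁻⁵ × 1.19) = 14.7 m/s
|V_g| = √(u_g² + v_g²) = 18.2 m/s

18 m/s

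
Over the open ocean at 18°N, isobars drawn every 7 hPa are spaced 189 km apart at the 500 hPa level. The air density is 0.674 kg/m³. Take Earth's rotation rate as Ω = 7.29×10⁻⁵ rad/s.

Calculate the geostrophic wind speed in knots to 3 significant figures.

Coriolis parameter at 18°N:
f = 2Ω sin φ = 2 × 7.29×10⁻⁵ × sin 18° = 4.51×10⁻⁵ s⁻¹
Pressure gradient: |∂P/∂n| = 700 Pa / 189000 m = 3.70×10⁻³ Pa/m
Geostrophic balance (pressure-gradient force = Coriolis force):
V_g = (1/(fρ)) |∂P/∂n| = 3.70×10⁻³ / (4.51×10⁻⁵ × 0.674) = 122 m/s
Converting: 122 m/s × 1.944 = 237 knots

237 knots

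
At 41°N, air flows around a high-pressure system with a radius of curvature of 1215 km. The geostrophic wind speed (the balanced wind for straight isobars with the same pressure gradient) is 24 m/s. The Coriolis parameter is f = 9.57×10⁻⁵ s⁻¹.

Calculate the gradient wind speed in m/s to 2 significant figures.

34 m/s

Around a high, pressure-gradient force acts outward with centrifugal, so Coriolis balances both:
fV = (1/ρ)|∂P/∂n| + V²/R  →  V² − fR·V + fR·V_g = 0
With fR = 9.57×10⁻⁵ × 1215×10³ m = 116 m/s:
V = [fR − √((fR)² − 4 fR V_g)]/2 = [116 − √(116² − 4×116×24)]/2 = 33.9 m/s
Supergeostrophic (V > V_g = 24 m/s), as expected around a high.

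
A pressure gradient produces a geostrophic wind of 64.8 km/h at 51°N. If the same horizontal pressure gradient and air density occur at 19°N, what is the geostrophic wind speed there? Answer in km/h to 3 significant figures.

155 km/h

With the same pressure gradient and density, V_g ∝ 1/f ∝ 1/sin φ.
V₂ = V₁ · sin φ₁ / sin φ₂ = 64.8 × sin 51° / sin 19°
V₂ = 64.8 × 0.7771/0.3256 = 155 km/h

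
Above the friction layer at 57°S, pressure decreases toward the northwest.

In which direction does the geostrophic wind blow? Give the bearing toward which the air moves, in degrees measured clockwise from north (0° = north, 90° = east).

225°

The pressure-gradient force points toward the northwest (bearing 315°).
Geostrophic balance: in the Southern Hemisphere the Coriolis force deflects motion to the left, so the geostrophic wind blows 90° to the left of the pressure-gradient force (low pressure on the right).
Rotating 315° by 90° counterclockwise gives 225° — the wind blows toward the southwest.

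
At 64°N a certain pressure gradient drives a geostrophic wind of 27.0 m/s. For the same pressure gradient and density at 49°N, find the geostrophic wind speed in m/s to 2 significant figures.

With the same pressure gradient and density, V_g ∝ 1/f ∝ 1/sin φ.
V₂ = V₁ · sin φ₁ / sin φ₂ = 27.0 × sin 64° / sin 49°
V₂ = 27.0 × 0.8988/0.7547 = 32 m/s

32 m/s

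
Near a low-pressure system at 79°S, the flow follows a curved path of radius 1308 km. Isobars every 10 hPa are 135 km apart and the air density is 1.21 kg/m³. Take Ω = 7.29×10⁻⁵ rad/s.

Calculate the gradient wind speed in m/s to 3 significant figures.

Coriolis parameter at 79°S:
f = 2Ω sin φ = 2 × 7.29×10⁻⁵ × sin 79° = 1.43×10⁻⁴ s⁻¹
Pressure gradient: |∂P/∂n| = 1000 Pa / 135000 m = 7.41×10⁻³ Pa/m
Geostrophic speed: V_g = |∂P/∂n|/(fρ) = 7.41×10⁻³/(1.43×10⁻⁴ × 1.21) = 42.8 m/s
Around a low, centrifugal force acts outward with Coriolis, so pressure-gradient force balances both:
(1/ρ)|∂P/∂n| = fV + V²/R  →  V² + fR·V − fR·V_g = 0
With fR = 1.43×10⁻⁴ × 1308×10³ m = 187 m/s:
V = [−fR + √((fR)² + 4 fR V_g)]/2 = [−187 + √(187² + 4×187×42.8)]/2 = 35.9 m/s
Subgeostrophic (V < V_g = 42.8 m/s), as expected around a low.

35.9 m/s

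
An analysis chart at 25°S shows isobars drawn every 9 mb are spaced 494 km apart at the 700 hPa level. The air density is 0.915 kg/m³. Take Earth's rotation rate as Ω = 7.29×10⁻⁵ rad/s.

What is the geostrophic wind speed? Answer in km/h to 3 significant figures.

116 km/h

Coriolis parameter at 25°S:
f = 2Ω sin φ = 2 × 7.29×10⁻⁵ × sin 25° = 6.16×10⁻⁵ s⁻¹
Pressure gradient: |∂P/∂n| = 900 Pa / 494000 m = 1.82×10⁻³ Pa/m
Geostrophic balance (pressure-gradient force = Coriolis force):
V_g = (1/(fρ)) |∂P/∂n| = 1.82×10⁻³ / (6.16×10⁻⁵ × 0.915) = 32.3 m/s
Converting: 32.3 m/s × 3.6 = 116 km/h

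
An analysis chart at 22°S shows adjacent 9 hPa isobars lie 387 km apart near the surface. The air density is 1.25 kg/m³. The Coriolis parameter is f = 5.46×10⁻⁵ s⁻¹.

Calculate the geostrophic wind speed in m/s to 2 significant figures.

Pressure gradient: |∂P/∂n| = 900 Pa / 387000 m = 2.33×10⁻³ Pa/m
Geostrophic balance (pressure-gradient force = Coriolis force):
V_g = (1/(fρ)) |∂P/∂n| = 2.33×10⁻³ / (5.46×10⁻⁵ × 1.25) = 34.1 m/s

34 m/s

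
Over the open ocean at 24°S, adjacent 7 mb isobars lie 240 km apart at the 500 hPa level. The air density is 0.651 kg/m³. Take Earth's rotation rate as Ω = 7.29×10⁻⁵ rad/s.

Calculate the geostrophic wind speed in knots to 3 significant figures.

147 knots

Coriolis parameter at 24°S:
f = 2Ω sin φ = 2 × 7.29×10⁻⁵ × sin 24° = 5.93×10⁻⁵ s⁻¹
Pressure gradient: |∂P/∂n| = 700 Pa / 240000 m = 2.92×10⁻³ Pa/m
Geostrophic balance (pressure-gradient force = Coriolis force):
V_g = (1/(fρ)) |∂P/∂n| = 2.92×10⁻³ / (5.93×10⁻⁵ × 0.651) = 75.6 m/s
Converting: 75.6 m/s × 1.944 = 147 knots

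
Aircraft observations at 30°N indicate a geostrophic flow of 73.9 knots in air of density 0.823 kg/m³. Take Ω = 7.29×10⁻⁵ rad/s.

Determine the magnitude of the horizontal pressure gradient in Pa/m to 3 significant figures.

Coriolis parameter at 30°N:
f = 2Ω sin φ = 2 × 7.29×10⁻⁵ × sin 30° = 7.29×10⁻⁵ s⁻¹
Wind speed in SI: 73.9 knots = 38.0 m/s
Geostrophic balance rearranged: |∂P/∂n| = f ρ V_g
|∂P/∂n| = 7.29×10⁻⁵ × 0.823 × 38.0 = 2.28×10⁻³ Pa/m

2.28×10⁻³ Pa/m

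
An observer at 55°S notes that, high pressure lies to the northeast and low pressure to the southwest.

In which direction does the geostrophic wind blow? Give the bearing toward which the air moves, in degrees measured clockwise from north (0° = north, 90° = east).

The pressure-gradient force points toward the southwest (bearing 225°).
Geostrophic balance: in the Southern Hemisphere the Coriolis force deflects motion to the left, so the geostrophic wind blows 90° to the left of the pressure-gradient force (low pressure on the right).
Rotating 225° by 90° counterclockwise gives 135° — the wind blows toward the southeast.

135°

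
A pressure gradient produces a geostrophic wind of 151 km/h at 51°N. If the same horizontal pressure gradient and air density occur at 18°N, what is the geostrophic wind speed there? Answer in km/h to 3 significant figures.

380 km/h

With the same pressure gradient and density, V_g ∝ 1/f ∝ 1/sin φ.
V₂ = V₁ · sin φ₁ / sin φ₂ = 151 × sin 51° / sin 18°
V₂ = 151 × 0.7771/0.3090 = 380 km/h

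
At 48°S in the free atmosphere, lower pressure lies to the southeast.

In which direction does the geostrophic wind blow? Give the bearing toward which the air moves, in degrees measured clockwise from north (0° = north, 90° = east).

The pressure-gradient force points toward the southeast (bearing 135°).
Geostrophic balance: in the Southern Hemisphere the Coriolis force deflects motion to the left, so the geostrophic wind blows 90° to the left of the pressure-gradient force (low pressure on the right).
Rotating 135° by 90° counterclockwise gives 045° — the wind blows toward the northeast.

045°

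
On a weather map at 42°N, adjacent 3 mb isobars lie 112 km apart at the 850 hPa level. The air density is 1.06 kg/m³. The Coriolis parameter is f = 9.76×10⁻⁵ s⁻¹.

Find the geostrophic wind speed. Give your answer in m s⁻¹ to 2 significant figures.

26 m s⁻¹

Pressure gradient: |∂P/∂n| = 300 Pa / 112000 m = 2.68×10⁻³ Pa/m
Geostrophic balance (pressure-gradient force = Coriolis force):
V_g = (1/(fρ)) |∂P/∂n| = 2.68×10⁻³ / (9.76×10⁻⁵ × 1.06) = 25.9 m/s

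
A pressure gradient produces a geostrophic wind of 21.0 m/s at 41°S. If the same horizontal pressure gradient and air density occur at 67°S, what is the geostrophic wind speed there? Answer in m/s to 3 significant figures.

15.0 m/s

With the same pressure gradient and density, V_g ∝ 1/f ∝ 1/sin φ.
V₂ = V₁ · sin φ₁ / sin φ₂ = 21.0 × sin 41° / sin 67°
V₂ = 21.0 × 0.6561/0.9205 = 15.0 m/s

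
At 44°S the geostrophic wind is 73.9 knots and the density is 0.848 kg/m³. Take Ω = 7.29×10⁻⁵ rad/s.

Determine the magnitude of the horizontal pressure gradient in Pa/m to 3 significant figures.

3.27×10⁻³ Pa/m

Coriolis parameter at 44°S:
f = 2Ω sin φ = 2 × 7.29×10⁻⁵ × sin 44° = 1.01×10⁻⁴ s⁻¹
Wind speed in SI: 73.9 knots = 38.0 m/s
Geostrophic balance rearranged: |∂P/∂n| = f ρ V_g
|∂P/∂n| = 1.01×10⁻⁴ × 0.848 × 38.0 = 3.27×10⁻³ Pa/m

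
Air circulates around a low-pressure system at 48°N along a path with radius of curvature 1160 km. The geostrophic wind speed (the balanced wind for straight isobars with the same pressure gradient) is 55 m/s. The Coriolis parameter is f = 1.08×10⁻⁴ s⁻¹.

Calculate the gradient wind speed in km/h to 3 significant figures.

Around a low, centrifugal force acts outward with Coriolis, so pressure-gradient force balances both:
(1/ρ)|∂P/∂n| = fV + V²/R  →  V² + fR·V − fR·V_g = 0
With fR = 1.08×10⁻⁴ × 1160×10³ m = 125 m/s:
V = [−fR + √((fR)² + 4 fR V_g)]/2 = [−125 + √(125² + 4×125×55)]/2 = 41.4 m/s
Subgeostrophic (V < V_g = 55 m/s), as expected around a low.
Converting: 41.4 m/s × 3.6 = 149 km/h

149 km/h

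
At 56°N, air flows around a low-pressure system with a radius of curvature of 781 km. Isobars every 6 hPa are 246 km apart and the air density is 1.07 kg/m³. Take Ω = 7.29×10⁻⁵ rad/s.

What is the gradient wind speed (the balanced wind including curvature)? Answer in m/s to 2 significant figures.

16 m/s

Coriolis parameter at 56°N:
f = 2Ω sin φ = 2 × 7.29×10⁻⁵ × sin 56° = 1.21×10⁻⁴ s⁻¹
Pressure gradient: |∂P/∂n| = 600 Pa / 246000 m = 2.44×10⁻³ Pa/m
Geostrophic speed: V_g = |∂P/∂n|/(fρ) = 2.44×10⁻³/(1.21×10⁻⁴ × 1.07) = 18.9 m/s
Around a low, centrifugal force acts outward with Coriolis, so pressure-gradient force balances both:
(1/ρ)|∂P/∂n| = fV + V²/R  →  V² + fR·V − fR·V_g = 0
With fR = 1.21×10⁻⁴ × 781×10³ m = 94.4 m/s:
V = [−fR + √((fR)² + 4 fR V_g)]/2 = [−94.4 + √(94.4² + 4×94.4×18.9)]/2 = 16.1 m/s
Subgeostrophic (V < V_g = 18.9 m/s), as expected around a low.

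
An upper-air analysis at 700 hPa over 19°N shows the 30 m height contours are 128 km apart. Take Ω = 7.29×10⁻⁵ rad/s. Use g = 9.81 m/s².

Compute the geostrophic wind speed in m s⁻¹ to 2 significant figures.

Coriolis parameter at 19°N:
f = 2Ω sin φ = 2 × 7.29×10⁻⁵ × sin 19° = 4.75×10⁻⁵ s⁻¹
Height gradient: |∂Z/∂n| = 30 m / 128000 m = 2.34×10⁻⁴
On a pressure surface, geostrophic balance gives V_g = (g/f)|∂Z/∂n|:
V_g = 9.81 × 2.34×10⁻⁴ / 4.75×10⁻⁵ = 48.4 m/s

48 m s⁻¹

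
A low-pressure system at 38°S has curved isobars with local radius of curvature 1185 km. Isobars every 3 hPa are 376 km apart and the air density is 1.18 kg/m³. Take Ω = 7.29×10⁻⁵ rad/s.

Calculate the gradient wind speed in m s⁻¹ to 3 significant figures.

Coriolis parameter at 38°S:
f = 2Ω sin φ = 2 × 7.29×10⁻⁵ × sin 38° = 8.98×10⁻⁵ s⁻¹
Pressure gradient: |∂P/∂n| = 300 Pa / 376000 m = 7.98×10⁻⁴ Pa/m
Geostrophic speed: V_g = |∂P/∂n|/(fρ) = 7.98×10⁻⁴/(8.98×10⁻⁵ × 1.18) = 7.53 m/s
Around a low, centrifugal force acts outward with Coriolis, so pressure-gradient force balances both:
(1/ρ)|∂P/∂n| = fV + V²/R  →  V² + fR·V − fR·V_g = 0
With fR = 8.98×10⁻⁵ × 1185×10³ m = 106 m/s:
V = [−fR + √((fR)² + 4 fR V_g)]/2 = [−106 + √(106² + 4×106×7.53)]/2 = 7.06 m/s
Subgeostrophic (V < V_g = 7.53 m/s), as expected around a low.

7.06 m s⁻¹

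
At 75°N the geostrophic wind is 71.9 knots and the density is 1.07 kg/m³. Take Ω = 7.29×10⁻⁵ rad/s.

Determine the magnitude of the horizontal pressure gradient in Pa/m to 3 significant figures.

5.57×10⁻³ Pa/m

Coriolis parameter at 75°N:
f = 2Ω sin φ = 2 × 7.29×10⁻⁵ × sin 75° = 1.41×10⁻⁴ s⁻¹
Wind speed in SI: 71.9 knots = 37.0 m/s
Geostrophic balance rearranged: |∂P/∂n| = f ρ V_g
|∂P/∂n| = 1.41×10⁻⁴ × 1.07 × 37.0 = 5.57×10⁻³ Pa/m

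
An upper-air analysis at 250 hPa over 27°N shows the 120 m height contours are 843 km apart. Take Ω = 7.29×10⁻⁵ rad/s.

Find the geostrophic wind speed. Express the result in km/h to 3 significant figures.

Coriolis parameter at 27°N:
f = 2Ω sin φ = 2 × 7.29×10⁻⁵ × sin 27° = 6.62×10⁻⁵ s⁻¹
Height gradient: |∂Z/∂n| = 120 m / 843000 m = 1.42×10⁻⁴
On a pressure surface, geostrophic balance gives V_g = (g/f)|∂Z/∂n|:
V_g = 9.81 × 1.42×10⁻⁴ / 6.62×10⁻⁵ = 21.1 m/s
Converting: 21.1 m/s × 3.6 = 75.9 km/h

75.9 km/h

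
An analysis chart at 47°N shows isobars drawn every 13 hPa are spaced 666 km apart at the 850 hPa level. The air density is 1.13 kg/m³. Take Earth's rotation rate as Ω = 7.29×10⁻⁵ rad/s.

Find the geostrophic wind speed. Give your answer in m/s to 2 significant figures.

16 m/s

Coriolis parameter at 47°N:
f = 2Ω sin φ = 2 × 7.29×10⁻⁵ × sin 47° = 1.07×10⁻⁴ s⁻¹
Pressure gradient: |∂P/∂n| = 1300 Pa / 666000 m = 1.95×10⁻³ Pa/m
Geostrophic balance (pressure-gradient force = Coriolis force):
V_g = (1/(fρ)) |∂P/∂n| = 1.95×10⁻³ / (1.07×10⁻⁴ × 1.13) = 16.2 m/s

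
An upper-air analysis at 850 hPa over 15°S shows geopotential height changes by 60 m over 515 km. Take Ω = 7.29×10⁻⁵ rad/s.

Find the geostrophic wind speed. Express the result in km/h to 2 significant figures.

110 km/h

Coriolis parameter at 15°S:
f = 2Ω sin φ = 2 × 7.29×10⁻⁵ × sin 15° = 3.77×10⁻⁵ s⁻¹
Height gradient: |∂Z/∂n| = 60 m / 515000 m = 1.17×10⁻⁴
On a pressure surface, geostrophic balance gives V_g = (g/f)|∂Z/∂n|:
V_g = 9.81 × 1.17×10⁻⁴ / 3.77×10⁻⁵ = 30.3 m/s
Converting: 30.3 m/s × 3.6 = 110 km/h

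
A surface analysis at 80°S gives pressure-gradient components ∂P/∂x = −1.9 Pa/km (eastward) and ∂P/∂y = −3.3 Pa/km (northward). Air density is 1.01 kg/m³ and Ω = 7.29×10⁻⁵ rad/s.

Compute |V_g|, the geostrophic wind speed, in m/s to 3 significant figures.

Coriolis parameter at 80°S:
f = 2Ω sin φ = 2 × 7.29×10⁻⁵ × sin 80° = 1.44×10⁻⁴ s⁻¹
In the Southern Hemisphere f is negative: f = −1.44×10⁻⁴ s⁻¹.
Component geostrophic relations (x east, y north):
u_g = −(1/(fρ)) ∂P/∂y,  v_g = (1/(fρ)) ∂P/∂x
u_g = −(−3.3×10⁻³)/(−1.44×10⁻⁴ × 1.01) = −22.8 m/s;  v_g = (−1.9×10⁻³)/(−1.44×10⁻⁴ × 1.01) = 13.1 m/s
|V_g| = √(u_g² + v_g²) = 26.3 m/s

26.3 m/s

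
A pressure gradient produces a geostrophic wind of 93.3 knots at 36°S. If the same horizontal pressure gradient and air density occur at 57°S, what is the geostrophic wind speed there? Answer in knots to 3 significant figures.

65.4 knots

With the same pressure gradient and density, V_g ∝ 1/f ∝ 1/sin φ.
V₂ = V₁ · sin φ₁ / sin φ₂ = 93.3 × sin 36° / sin 57°
V₂ = 93.3 × 0.5878/0.8387 = 65.4 knots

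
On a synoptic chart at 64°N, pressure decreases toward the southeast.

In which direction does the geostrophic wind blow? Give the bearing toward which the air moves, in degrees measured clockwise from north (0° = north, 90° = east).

225°

The pressure-gradient force points toward the southeast (bearing 135°).
Geostrophic balance: in the Northern Hemisphere the Coriolis force deflects motion to the right, so the geostrophic wind blows 90° to the right of the pressure-gradient force (low pressure on the left).
Rotating 135° by 90° clockwise gives 225° — the wind blows toward the southwest.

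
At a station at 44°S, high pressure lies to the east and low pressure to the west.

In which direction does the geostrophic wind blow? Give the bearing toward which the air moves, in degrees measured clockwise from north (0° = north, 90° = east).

The pressure-gradient force points toward the west (bearing 270°).
Geostrophic balance: in the Southern Hemisphere the Coriolis force deflects motion to the left, so the geostrophic wind blows 90° to the left of the pressure-gradient force (low pressure on the right).
Rotating 270° by 90° counterclockwise gives 180° — the wind blows toward the south.

180°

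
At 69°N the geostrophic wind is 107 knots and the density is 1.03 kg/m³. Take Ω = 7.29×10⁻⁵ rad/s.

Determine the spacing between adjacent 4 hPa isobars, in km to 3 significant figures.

Coriolis parameter at 69°N:
f = 2Ω sin φ = 2 × 7.29×10⁻⁵ × sin 69° = 1.36×10⁻⁴ s⁻¹
Wind speed in SI: 107 knots = 55.0 m/s
Geostrophic balance rearranged: |∂P/∂n| = f ρ V_g
|∂P/∂n| = 1.36×10⁻⁴ × 1.03 × 55.0 = 7.72×10⁻³ Pa/m
Isobar spacing: Δn = ΔP/|∂P/∂n| = 400 Pa / 7.72×10⁻³ Pa/m = 51831 m ≈ 51.8 km

51.8 km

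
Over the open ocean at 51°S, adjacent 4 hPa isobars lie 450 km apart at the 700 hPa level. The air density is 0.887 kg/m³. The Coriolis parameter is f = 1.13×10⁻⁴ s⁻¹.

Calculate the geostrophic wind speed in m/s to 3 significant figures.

Pressure gradient: |∂P/∂n| = 400 Pa / 450000 m = 8.89×10⁻⁴ Pa/m
Geostrophic balance (pressure-gradient force = Coriolis force):
V_g = (1/(fρ)) |∂P/∂n| = 8.89×10⁻⁴ / (1.13×10⁻⁴ × 0.887) = 8.87 m/s

8.87 m/s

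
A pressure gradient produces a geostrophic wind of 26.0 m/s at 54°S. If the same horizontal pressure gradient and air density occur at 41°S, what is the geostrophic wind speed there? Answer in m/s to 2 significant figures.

32 m/s

With the same pressure gradient and density, V_g ∝ 1/f ∝ 1/sin φ.
V₂ = V₁ · sin φ₁ / sin φ₂ = 26.0 × sin 54° / sin 41°
V₂ = 26.0 × 0.8090/0.6561 = 32 m/s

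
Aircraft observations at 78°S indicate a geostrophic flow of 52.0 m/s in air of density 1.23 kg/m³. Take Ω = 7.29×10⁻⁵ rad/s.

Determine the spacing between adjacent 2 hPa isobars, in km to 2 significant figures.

Coriolis parameter at 78°S:
f = 2Ω sin φ = 2 × 7.29×10⁻⁵ × sin 78° = 1.43×10⁻⁴ s⁻¹
Geostrophic balance rearranged: |∂P/∂n| = f ρ V_g
|∂P/∂n| = 1.43×10⁻⁴ × 1.23 × 52.0 = 9.12×10⁻³ Pa/m
Isobar spacing: Δn = ΔP/|∂P/∂n| = 200 Pa / 9.12×10⁻³ Pa/m = 21926 m ≈ 22 km

22 km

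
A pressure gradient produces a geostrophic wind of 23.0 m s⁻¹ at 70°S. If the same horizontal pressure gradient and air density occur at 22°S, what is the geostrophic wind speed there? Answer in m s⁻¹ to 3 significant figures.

57.7 m s⁻¹

With the same pressure gradient and density, V_g ∝ 1/f ∝ 1/sin φ.
V₂ = V₁ · sin φ₁ / sin φ₂ = 23.0 × sin 70° / sin 22°
V₂ = 23.0 × 0.9397/0.3746 = 57.7 m s⁻¹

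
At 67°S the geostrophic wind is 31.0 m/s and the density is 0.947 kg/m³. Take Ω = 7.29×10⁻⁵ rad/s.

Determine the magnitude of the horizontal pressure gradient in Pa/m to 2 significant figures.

Coriolis parameter at 67°S:
f = 2Ω sin φ = 2 × 7.29×10⁻⁵ × sin 67° = 1.34×10⁻⁴ s⁻¹
Geostrophic balance rearranged: |∂P/∂n| = f ρ V_g
|∂P/∂n| = 1.34×10⁻⁴ × 0.947 × 31.0 = 3.94×10⁻³ Pa/m

3.9×10⁻³ Pa/m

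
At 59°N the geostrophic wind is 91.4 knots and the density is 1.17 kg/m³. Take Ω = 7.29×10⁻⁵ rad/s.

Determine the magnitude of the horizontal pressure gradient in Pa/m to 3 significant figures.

6.88×10⁻³ Pa/m

Coriolis parameter at 59°N:
f = 2Ω sin φ = 2 × 7.29×10⁻⁵ × sin 59° = 1.25×10⁻⁴ s⁻¹
Wind speed in SI: 91.4 knots = 47.0 m/s
Geostrophic balance rearranged: |∂P/∂n| = f ρ V_g
|∂P/∂n| = 1.25×10⁻⁴ × 1.17 × 47.0 = 6.88×10⁻³ Pa/m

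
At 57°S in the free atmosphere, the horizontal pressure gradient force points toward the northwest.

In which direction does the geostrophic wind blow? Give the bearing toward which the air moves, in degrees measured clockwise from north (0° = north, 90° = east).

225°

The pressure-gradient force points toward the northwest (bearing 315°).
Geostrophic balance: in the Southern Hemisphere the Coriolis force deflects motion to the left, so the geostrophic wind blows 90° to the left of the pressure-gradient force (low pressure on the right).
Rotating 315° by 90° counterclockwise gives 225° — the wind blows toward the southwest.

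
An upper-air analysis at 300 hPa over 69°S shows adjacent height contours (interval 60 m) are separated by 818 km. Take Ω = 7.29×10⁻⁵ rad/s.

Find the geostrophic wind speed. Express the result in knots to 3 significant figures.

10.3 knots

Coriolis parameter at 69°S:
f = 2Ω sin φ = 2 × 7.29×10⁻⁵ × sin 69° = 1.36×10⁻⁴ s⁻¹
Height gradient: |∂Z/∂n| = 60 m / 818000 m = 7.33×10⁻⁵
On a pressure surface, geostrophic balance gives V_g = (g/f)|∂Z/∂n|:
V_g = 9.81 × 7.33×10⁻⁵ / 1.36×10⁻⁴ = 5.29 m/s
Converting: 5.29 m/s × 1.944 = 10.3 knots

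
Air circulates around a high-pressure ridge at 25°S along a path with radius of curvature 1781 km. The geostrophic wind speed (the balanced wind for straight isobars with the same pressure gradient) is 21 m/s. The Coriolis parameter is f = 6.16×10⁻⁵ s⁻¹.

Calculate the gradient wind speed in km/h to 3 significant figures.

102 km/h

Around a high, pressure-gradient force acts outward with centrifugal, so Coriolis balances both:
fV = (1/ρ)|∂P/∂n| + V²/R  →  V² − fR·V + fR·V_g = 0
With fR = 6.16×10⁻⁵ × 1781×10³ m = 110 m/s:
V = [fR − √((fR)² − 4 fR V_g)]/2 = [110 − √(110² − 4×110×21)]/2 = 28.3 m/s
Supergeostrophic (V > V_g = 21 m/s), as expected around a high.
Converting: 28.3 m/s × 3.6 = 102 km/h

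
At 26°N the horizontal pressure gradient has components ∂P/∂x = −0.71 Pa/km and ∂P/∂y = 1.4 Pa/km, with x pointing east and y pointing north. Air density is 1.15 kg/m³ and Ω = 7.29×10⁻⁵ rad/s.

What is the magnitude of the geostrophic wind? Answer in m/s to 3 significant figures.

Coriolis parameter at 26°N:
f = 2Ω sin φ = 2 × 7.29×10⁻⁵ × sin 26° = 6.39×10⁻⁵ s⁻¹
Component geostrophic relations (x east, y north):
u_g = −(1/(fρ)) ∂P/∂y,  v_g = (1/(fρ)) ∂P/∂x
u_g = −(1.4×10⁻³)/(6.39×10⁻⁵ × 1.15) = −19.0 m/s;  v_g = (−0.71×10⁻³)/(6.39×10⁻⁵ × 1.15) = −9.66 m/s
|V_g| = √(u_g² + v_g²) = 21.4 m/s

21.4 m/s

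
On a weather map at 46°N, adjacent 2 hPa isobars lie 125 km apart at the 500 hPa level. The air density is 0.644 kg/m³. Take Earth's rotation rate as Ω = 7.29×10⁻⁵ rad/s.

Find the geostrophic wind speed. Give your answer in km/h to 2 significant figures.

Coriolis parameter at 46°N:
f = 2Ω sin φ = 2 × 7.29×10⁻⁵ × sin 46° = 1.05×10⁻⁴ s⁻¹
Pressure gradient: |∂P/∂n| = 200 Pa / 125000 m = 1.60×10⁻³ Pa/m
Geostrophic balance (pressure-gradient force = Coriolis force):
V_g = (1/(fρ)) |∂P/∂n| = 1.60×10⁻³ / (1.05×10⁻⁴ × 0.644) = 23.7 m/s
Converting: 23.7 m/s × 3.6 = 85 km/h

85 km/h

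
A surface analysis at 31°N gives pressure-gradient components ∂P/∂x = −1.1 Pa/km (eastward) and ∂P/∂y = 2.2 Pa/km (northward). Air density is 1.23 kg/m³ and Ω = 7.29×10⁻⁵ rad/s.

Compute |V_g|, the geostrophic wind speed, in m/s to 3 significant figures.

26.6 m/s

Coriolis parameter at 31°N:
f = 2Ω sin φ = 2 × 7.29×10⁻⁵ × sin 31° = 7.51×10⁻⁵ s⁻¹
Component geostrophic relations (x east, y north):
u_g = −(1/(fρ)) ∂P/∂y,  v_g = (1/(fρ)) ∂P/∂x
u_g = −(2.2×10⁻³)/(7.51×10⁻⁵ × 1.23) = −23.8 m/s;  v_g = (−1.1×10⁻³)/(7.51×10⁻⁵ × 1.23) = −11.9 m/s
|V_g| = √(u_g² + v_g²) = 26.6 m/s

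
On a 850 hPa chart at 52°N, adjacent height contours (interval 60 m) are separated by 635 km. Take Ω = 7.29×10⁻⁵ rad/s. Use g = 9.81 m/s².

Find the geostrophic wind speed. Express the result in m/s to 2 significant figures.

Coriolis parameter at 52°N:
f = 2Ω sin φ = 2 × 7.29×10⁻⁵ × sin 52° = 1.15×10⁻⁴ s⁻¹
Height gradient: |∂Z/∂n| = 60 m / 635000 m = 9.45×10⁻⁵
On a pressure surface, geostrophic balance gives V_g = (g/f)|∂Z/∂n|:
V_g = 9.81 × 9.45×10⁻⁵ / 1.15×10⁻⁴ = 8.07 m/s

8.1 m/s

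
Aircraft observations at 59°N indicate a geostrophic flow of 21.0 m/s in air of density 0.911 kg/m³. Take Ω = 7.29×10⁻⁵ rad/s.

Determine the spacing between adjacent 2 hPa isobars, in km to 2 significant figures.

84 km

Coriolis parameter at 59°N:
f = 2Ω sin φ = 2 × 7.29×10⁻⁵ × sin 59° = 1.25×10⁻⁴ s⁻¹
Geostrophic balance rearranged: |∂P/∂n| = f ρ V_g
|∂P/∂n| = 1.25×10⁻⁴ × 0.911 × 21.0 = 2.39×10⁻³ Pa/m
Isobar spacing: Δn = ΔP/|∂P/∂n| = 200 Pa / 2.39×10⁻³ Pa/m = 83651 m ≈ 84 km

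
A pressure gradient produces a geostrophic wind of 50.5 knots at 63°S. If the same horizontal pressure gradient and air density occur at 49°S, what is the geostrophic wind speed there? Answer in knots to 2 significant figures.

With the same pressure gradient and density, V_g ∝ 1/f ∝ 1/sin φ.
V₂ = V₁ · sin φ₁ / sin φ₂ = 50.5 × sin 63° / sin 49°
V₂ = 50.5 × 0.8910/0.7547 = 60 knots

60 knots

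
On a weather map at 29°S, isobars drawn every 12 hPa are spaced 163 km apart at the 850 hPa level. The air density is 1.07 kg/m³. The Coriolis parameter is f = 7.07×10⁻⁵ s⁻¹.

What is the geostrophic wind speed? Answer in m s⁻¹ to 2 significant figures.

Pressure gradient: |∂P/∂n| = 1200 Pa / 163000 m = 7.36×10⁻³ Pa/m
Geostrophic balance (pressure-gradient force = Coriolis force):
V_g = (1/(fρ)) |∂P/∂n| = 7.36×10⁻³ / (7.07×10⁻⁵ × 1.07) = 97.3 m/s

97 m s⁻¹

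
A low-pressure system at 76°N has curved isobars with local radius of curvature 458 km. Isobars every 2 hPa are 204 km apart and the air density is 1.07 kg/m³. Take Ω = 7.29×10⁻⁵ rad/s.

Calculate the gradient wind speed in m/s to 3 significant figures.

5.93 m/s

Coriolis parameter at 76°N:
f = 2Ω sin φ = 2 × 7.29×10⁻⁵ × sin 76° = 1.41×10⁻⁴ s⁻¹
Pressure gradient: |∂P/∂n| = 200 Pa / 204000 m = 9.80×10⁻⁴ Pa/m
Geostrophic speed: V_g = |∂P/∂n|/(fρ) = 9.80×10⁻⁴/(1.41×10⁻⁴ × 1.07) = 6.48 m/s
Around a low, centrifugal force acts outward with Coriolis, so pressure-gradient force balances both:
(1/ρ)|∂P/∂n| = fV + V²/R  →  V² + fR·V − fR·V_g = 0
With fR = 1.41×10⁻⁴ × 458×10³ m = 64.8 m/s:
V = [−fR + √((fR)² + 4 fR V_g)]/2 = [−64.8 + √(64.8² + 4×64.8×6.48)]/2 = 5.93 m/s
Subgeostrophic (V < V_g = 6.48 m/s), as expected around a low.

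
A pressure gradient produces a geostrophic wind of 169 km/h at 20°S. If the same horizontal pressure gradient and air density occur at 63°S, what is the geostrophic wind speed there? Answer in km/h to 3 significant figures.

With the same pressure gradient and density, V_g ∝ 1/f ∝ 1/sin φ.
V₂ = V₁ · sin φ₁ / sin φ₂ = 169 × sin 20° / sin 63°
V₂ = 169 × 0.3420/0.8910 = 64.9 km/h

64.9 km/h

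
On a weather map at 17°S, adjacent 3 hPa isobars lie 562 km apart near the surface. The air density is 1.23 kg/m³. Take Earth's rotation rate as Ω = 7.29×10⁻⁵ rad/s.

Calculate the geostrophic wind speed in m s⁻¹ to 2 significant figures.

Coriolis parameter at 17°S:
f = 2Ω sin φ = 2 × 7.29×10⁻⁵ × sin 17° = 4.26×10⁻⁵ s⁻¹
Pressure gradient: |∂P/∂n| = 300 Pa / 562000 m = 5.34×10⁻⁴ Pa/m
Geostrophic balance (pressure-gradient force = Coriolis force):
V_g = (1/(fρ)) |∂P/∂n| = 5.34×10⁻⁴ / (4.26×10⁻⁵ × 1.23) = 10.2 m/s

10 m s⁻¹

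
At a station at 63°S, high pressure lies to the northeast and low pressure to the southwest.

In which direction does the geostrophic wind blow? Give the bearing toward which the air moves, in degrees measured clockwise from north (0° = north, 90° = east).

The pressure-gradient force points toward the southwest (bearing 225°).
Geostrophic balance: in the Southern Hemisphere the Coriolis force deflects motion to the left, so the geostrophic wind blows 90° to the left of the pressure-gradient force (low pressure on the right).
Rotating 225° by 90° counterclockwise gives 135° — the wind blows toward the southeast.

135°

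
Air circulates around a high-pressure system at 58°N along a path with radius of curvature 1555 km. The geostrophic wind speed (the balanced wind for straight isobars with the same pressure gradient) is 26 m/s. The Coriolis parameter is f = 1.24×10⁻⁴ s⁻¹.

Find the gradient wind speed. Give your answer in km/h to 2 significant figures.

Around a high, pressure-gradient force acts outward with centrifugal, so Coriolis balances both:
fV = (1/ρ)|∂P/∂n| + V²/R  →  V² − fR·V + fR·V_g = 0
With fR = 1.24×10⁻⁴ × 1555×10³ m = 193 m/s:
V = [fR − √((fR)² − 4 fR V_g)]/2 = [193 − √(193² − 4×193×26)]/2 = 31 m/s
Supergeostrophic (V > V_g = 26 m/s), as expected around a high.
Converting: 31 m/s × 3.6 = 110 km/h

110 km/h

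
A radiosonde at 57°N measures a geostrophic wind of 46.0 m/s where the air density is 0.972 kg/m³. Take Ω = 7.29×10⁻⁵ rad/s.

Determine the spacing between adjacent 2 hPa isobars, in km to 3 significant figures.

36.6 km

Coriolis parameter at 57°N:
f = 2Ω sin φ = 2 × 7.29×10⁻⁵ × sin 57° = 1.22×10⁻⁴ s⁻¹
Geostrophic balance rearranged: |∂P/∂n| = f ρ V_g
|∂P/∂n| = 1.22×10⁻⁴ × 0.972 × 46.0 = 5.47×10⁻³ Pa/m
Isobar spacing: Δn = ΔP/|∂P/∂n| = 200 Pa / 5.47×10⁻³ Pa/m = 36581 m ≈ 36.6 km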